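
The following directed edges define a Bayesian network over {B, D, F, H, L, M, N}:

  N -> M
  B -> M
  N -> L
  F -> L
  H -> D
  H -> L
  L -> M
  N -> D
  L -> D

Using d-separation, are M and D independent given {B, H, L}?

There are 6 undirected paths between M and D; checking each against the conditioning set {B, H, L}:
Path 1: M ← N → D
  N is a fork and N is not conditioned on — no node blocks this path, so it is active.
Path 2: M ← N → L → D
  L is a chain here and L is conditioned on, so the path is blocked at L.
Path 3: M ← N → L ← H → D
  H is a fork here and H is conditioned on, so the path is blocked at H.
Path 4: M ← L ← N → D
  L is a chain here and L is conditioned on, so the path is blocked at L.
Path 5: M ← L → D
  L is a fork here and L is conditioned on, so the path is blocked at L.
Path 6: M ← L ← H → D
  L is a chain here and L is conditioned on, so the path is blocked at L.
Since the path M ← N → D is active, M and D are not d-separated given {B, H, L}.

No — M and D are not d-separated given {B, H, L}.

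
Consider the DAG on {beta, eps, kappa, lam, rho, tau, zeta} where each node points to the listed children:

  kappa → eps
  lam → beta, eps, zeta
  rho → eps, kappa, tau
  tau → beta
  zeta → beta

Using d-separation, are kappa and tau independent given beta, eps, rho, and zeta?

No — kappa and tau are not d-separated given {beta, eps, rho, zeta}.

There are 6 undirected paths between kappa and tau; checking each against the conditioning set {beta, eps, rho, zeta}:
Path 1: kappa → eps ← lam → beta ← tau
  eps is a collider and eps is conditioned on, which opens it; lam is a fork and lam is not conditioned on; beta is a collider and beta is conditioned on, which opens it — no node blocks this path, so it is active.
Path 2: kappa → eps ← lam → zeta → beta ← tau
  zeta is a chain here and zeta is conditioned on, so the path is blocked at zeta.
Path 3: kappa → eps ← rho → tau
  rho is a fork here and rho is conditioned on, so the path is blocked at rho.
Path 4: kappa ← rho → eps ← lam → beta ← tau
  rho is a fork here and rho is conditioned on, so the path is blocked at rho.
Path 5: kappa ← rho → eps ← lam → zeta → beta ← tau
  rho is a fork here and rho is conditioned on, so the path is blocked at rho.
Path 6: kappa ← rho → tau
  rho is a fork here and rho is conditioned on, so the path is blocked at rho.
At least one path is unblocked, so d-separation fails.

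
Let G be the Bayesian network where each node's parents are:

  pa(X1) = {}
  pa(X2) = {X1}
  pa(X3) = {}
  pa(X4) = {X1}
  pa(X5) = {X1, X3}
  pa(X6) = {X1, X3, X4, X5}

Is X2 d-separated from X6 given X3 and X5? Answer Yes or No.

Enumerating the 4 paths from X2 to X6 and testing each for blocking by {X3, X5}:
Path 1: X2 ← X1 → X6
  X1 is a fork and X1 is not conditioned on — no node blocks this path, so it is active.
Path 2: X2 ← X1 → X4 → X6
  X1 is a fork and X1 is not conditioned on; X4 is a chain and X4 is not conditioned on — no node blocks this path, so it is active.
Path 3: X2 ← X1 → X5 → X6
  X5 is a chain here and X5 is conditioned on, so the path is blocked at X5.
Path 4: X2 ← X1 → X5 ← X3 → X6
  X3 is a fork here and X3 is conditioned on, so the path is blocked at X3.
Because an active path exists, X2 and X6 are not d-separated.

No — X2 and X6 are not d-separated given {X3, X5}.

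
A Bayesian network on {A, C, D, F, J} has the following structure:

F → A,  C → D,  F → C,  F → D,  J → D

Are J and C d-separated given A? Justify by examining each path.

We examine all 2 paths between J and C:
Path 1: J → D ← F → C
  D is a collider here and neither D nor any of its descendants is conditioned on, so the collider stays closed — the path is blocked at D.
Path 2: J → D ← C
  D is a collider here and neither D nor any of its descendants is conditioned on, so the collider stays closed — the path is blocked at D.
All paths are blocked; J ⊥ C | {A} holds.

Yes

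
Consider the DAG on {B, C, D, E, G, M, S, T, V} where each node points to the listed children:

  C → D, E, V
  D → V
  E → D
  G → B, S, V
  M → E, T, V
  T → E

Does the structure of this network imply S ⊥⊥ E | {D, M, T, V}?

We examine all 6 paths between S and E:
  1. S ← G → V ← C → D ← E — G:fork[open]; V:collider[open]; C:fork[open]; D:collider[open] ⇒ active
  2. S ← G → V ← C → E — G:fork[open]; V:collider[open]; C:fork[open] ⇒ active
  3. S ← G → V ← M → E — G:fork[open]; V:collider[open]; M:fork[blocks] ⇒ blocked
  4. S ← G → V ← M → T → E — G:fork[open]; V:collider[open]; M:fork[blocks]; T:chain[blocks] ⇒ blocked
  5. S ← G → V ← D ← C → E — G:fork[open]; V:collider[open]; D:chain[blocks]; C:fork[open] ⇒ blocked
  6. S ← G → V ← D ← E — G:fork[open]; V:collider[open]; D:chain[blocks] ⇒ blocked
Since the path S ← G → V ← C → D ← E is active, S and E are not d-separated given {D, M, T, V}.

No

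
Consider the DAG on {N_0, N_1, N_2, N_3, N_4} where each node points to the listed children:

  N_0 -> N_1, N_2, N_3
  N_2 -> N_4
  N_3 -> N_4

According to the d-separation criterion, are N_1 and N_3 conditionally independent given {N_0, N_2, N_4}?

Enumerating the 2 paths from N_1 to N_3 and testing each for blocking by {N_0, N_2, N_4}:
Path 1: N_1 ← N_0 → N_3
  N_0 is a fork here and N_0 is conditioned on, so the path is blocked at N_0.
Path 2: N_1 ← N_0 → N_2 → N_4 ← N_3
  N_0 is a fork here and N_0 is conditioned on, so the path is blocked at N_0.
All paths are blocked; N_1 ⊥ N_3 | {N_0, N_2, N_4} holds.

Yes — N_1 and N_3 are d-separated given {N_0, N_2, N_4}.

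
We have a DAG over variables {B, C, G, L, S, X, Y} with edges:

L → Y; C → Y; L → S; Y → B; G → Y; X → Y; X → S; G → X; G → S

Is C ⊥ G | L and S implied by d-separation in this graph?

5 paths connect C and G; each must be blocked for d-separation to hold:
  1. C → Y ← G — Y:collider[blocks] ⇒ blocked
  2. C → Y ← L → S ← G — Y:collider[blocks]; L:fork[blocks]; S:collider[open] ⇒ blocked
  3. C → Y ← L → S ← X ← G — Y:collider[blocks]; L:fork[blocks]; S:collider[open]; X:chain[open] ⇒ blocked
  4. C → Y ← X ← G — Y:collider[blocks]; X:chain[open] ⇒ blocked
  5. C → Y ← X → S ← G — Y:collider[blocks]; X:fork[open]; S:collider[open] ⇒ blocked
Since every path is blocked, d-separation holds.

Yes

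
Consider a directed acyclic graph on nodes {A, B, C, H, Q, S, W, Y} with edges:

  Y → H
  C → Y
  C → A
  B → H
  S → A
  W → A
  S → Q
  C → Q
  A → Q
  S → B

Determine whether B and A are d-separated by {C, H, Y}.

There are 6 undirected paths between B and A; checking each against the conditioning set {C, H, Y}:
Path 1: B → H ← Y ← C → Q ← S → A
  Y is a chain here and Y is conditioned on, so the path is blocked at Y.
Path 2: B → H ← Y ← C → Q ← A
  Y is a chain here and Y is conditioned on, so the path is blocked at Y.
Path 3: B → H ← Y ← C → A
  Y is a chain here and Y is conditioned on, so the path is blocked at Y.
Path 4: B ← S → Q ← C → A
  Q is a collider here and neither Q nor any of its descendants is conditioned on, so the collider stays closed — the path is blocked at Q.
Path 5: B ← S → Q ← A
  Q is a collider here and neither Q nor any of its descendants is conditioned on, so the collider stays closed — the path is blocked at Q.
Path 6: B ← S → A
  S is a fork and S is not conditioned on — no node blocks this path, so it is active.
At least one path is unblocked, so d-separation fails.

No — B and A are not d-separated given {C, H, Y}.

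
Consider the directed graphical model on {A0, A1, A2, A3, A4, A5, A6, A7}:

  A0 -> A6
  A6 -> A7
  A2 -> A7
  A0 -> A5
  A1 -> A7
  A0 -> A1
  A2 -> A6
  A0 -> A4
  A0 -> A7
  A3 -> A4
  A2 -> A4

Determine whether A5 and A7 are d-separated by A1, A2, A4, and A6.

No

There are 6 undirected paths between A5 and A7; checking each against the conditioning set {A1, A2, A4, A6}:
  1. A5 ← A0 → A1 → A7 — A0:fork[open]; A1:chain[blocks] ⇒ blocked
  2. A5 ← A0 → A7 — A0:fork[open] ⇒ active
  3. A5 ← A0 → A6 ← A2 → A7 — A0:fork[open]; A6:collider[open]; A2:fork[blocks] ⇒ blocked
  4. A5 ← A0 → A6 → A7 — A0:fork[open]; A6:chain[blocks] ⇒ blocked
  5. A5 ← A0 → A4 ← A2 → A7 — A0:fork[open]; A4:collider[open]; A2:fork[blocks] ⇒ blocked
  6. A5 ← A0 → A4 ← A2 → A6 → A7 — A0:fork[open]; A4:collider[open]; A2:fork[blocks]; A6:chain[blocks] ⇒ blocked
At least one path is unblocked, so d-separation fails.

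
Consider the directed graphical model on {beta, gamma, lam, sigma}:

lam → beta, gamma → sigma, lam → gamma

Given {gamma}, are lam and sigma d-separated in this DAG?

Yes

There is one path between lam and sigma:
Path 1: lam → gamma → sigma
  gamma is a chain here and gamma is conditioned on, so the path is blocked at gamma.
Every path is blocked, so lam and sigma are d-separated given {gamma}.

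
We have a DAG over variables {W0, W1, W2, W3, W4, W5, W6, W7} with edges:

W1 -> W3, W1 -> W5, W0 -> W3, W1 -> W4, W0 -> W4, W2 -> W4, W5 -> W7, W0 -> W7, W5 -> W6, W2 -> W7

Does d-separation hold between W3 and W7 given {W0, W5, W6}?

Yes — W3 and W7 are d-separated given {W0, W5, W6}.

6 paths connect W3 and W7; each must be blocked for d-separation to hold:
Path 1: W3 ← W1 → W5 → W7
  W5 is a chain here and W5 is conditioned on, so the path is blocked at W5.
Path 2: W3 ← W1 → W4 ← W2 → W7
  W4 is a collider here and neither W4 nor any of its descendants is conditioned on, so the collider stays closed — the path is blocked at W4.
Path 3: W3 ← W1 → W4 ← W0 → W7
  W4 is a collider here and neither W4 nor any of its descendants is conditioned on, so the collider stays closed — the path is blocked at W4.
Path 4: W3 ← W0 → W4 ← W2 → W7
  W0 is a fork here and W0 is conditioned on, so the path is blocked at W0.
Path 5: W3 ← W0 → W4 ← W1 → W5 → W7
  W0 is a fork here and W0 is conditioned on, so the path is blocked at W0.
Path 6: W3 ← W0 → W7
  W0 is a fork here and W0 is conditioned on, so the path is blocked at W0.
All paths are blocked; W3 ⊥ W7 | {W0, W5, W6} holds.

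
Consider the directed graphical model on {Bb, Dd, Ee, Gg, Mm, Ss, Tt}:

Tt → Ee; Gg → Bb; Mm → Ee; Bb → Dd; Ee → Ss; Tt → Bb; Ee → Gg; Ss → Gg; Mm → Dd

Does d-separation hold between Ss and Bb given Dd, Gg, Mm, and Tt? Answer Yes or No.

Yes

6 paths connect Ss and Bb; each must be blocked for d-separation to hold:
  1. Ss ← Ee ← Tt → Bb — Ee:chain[open]; Tt:fork[blocks] ⇒ blocked
  2. Ss ← Ee ← Mm → Dd ← Bb — Ee:chain[open]; Mm:fork[blocks]; Dd:collider[open] ⇒ blocked
  3. Ss ← Ee → Gg → Bb — Ee:fork[open]; Gg:chain[blocks] ⇒ blocked
  4. Ss → Gg → Bb — Gg:chain[blocks] ⇒ blocked
  5. Ss → Gg ← Ee ← Tt → Bb — Gg:collider[open]; Ee:chain[open]; Tt:fork[blocks] ⇒ blocked
  6. Ss → Gg ← Ee ← Mm → Dd ← Bb — Gg:collider[open]; Ee:chain[open]; Mm:fork[blocks]; Dd:collider[open] ⇒ blocked
Since every path is blocked, d-separation holds.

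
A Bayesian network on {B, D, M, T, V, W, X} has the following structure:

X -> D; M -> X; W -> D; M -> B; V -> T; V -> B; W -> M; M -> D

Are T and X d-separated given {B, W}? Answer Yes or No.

No

Enumerating the 3 paths from T to X and testing each for blocking by {B, W}:
Path 1: T ← V → B ← M → X
  V is a fork and V is not conditioned on; B is a collider and B is conditioned on, which opens it; M is a fork and M is not conditioned on — no node blocks this path, so it is active.
Path 2: T ← V → B ← M ← W → D ← X
  W is a fork here and W is conditioned on, so the path is blocked at W.
Path 3: T ← V → B ← M → D ← X
  D is a collider here and neither D nor any of its descendants is conditioned on, so the collider stays closed — the path is blocked at D.
Since the path T ← V → B ← M → X is active, T and X are not d-separated given {B, W}.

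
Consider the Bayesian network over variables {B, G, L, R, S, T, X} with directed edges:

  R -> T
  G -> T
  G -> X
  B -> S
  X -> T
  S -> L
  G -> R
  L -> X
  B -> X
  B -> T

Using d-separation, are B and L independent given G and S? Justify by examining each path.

Yes

We examine all 5 paths between B and L:
Path 1: B → T ← R ← G → X ← L
  T is a collider here and neither T nor any of its descendants is conditioned on, so the collider stays closed — the path is blocked at T.
Path 2: B → T ← G → X ← L
  T is a collider here and neither T nor any of its descendants is conditioned on, so the collider stays closed — the path is blocked at T.
Path 3: B → T ← X ← L
  T is a collider here and neither T nor any of its descendants is conditioned on, so the collider stays closed — the path is blocked at T.
Path 4: B → X ← L
  X is a collider here and neither X nor any of its descendants is conditioned on, so the collider stays closed — the path is blocked at X.
Path 5: B → S → L
  S is a chain here and S is conditioned on, so the path is blocked at S.
Since every path is blocked, d-separation holds.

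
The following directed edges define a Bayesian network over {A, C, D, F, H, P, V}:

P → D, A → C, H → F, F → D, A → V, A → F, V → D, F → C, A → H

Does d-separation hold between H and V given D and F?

We examine all 6 paths between H and V:
Path 1: H → F → D ← V
  F is a chain here and F is conditioned on, so the path is blocked at F.
Path 2: H → F ← A → V
  F is a collider and F is conditioned on, which opens it; A is a fork and A is not conditioned on — no node blocks this path, so it is active.
Path 3: H → F → C ← A → V
  F is a chain here and F is conditioned on, so the path is blocked at F.
Path 4: H ← A → V
  A is a fork and A is not conditioned on — no node blocks this path, so it is active.
Path 5: H ← A → F → D ← V
  F is a chain here and F is conditioned on, so the path is blocked at F.
Path 6: H ← A → C ← F → D ← V
  C is a collider here and neither C nor any of its descendants is conditioned on, so the collider stays closed — the path is blocked at C.
Because an active path exists, H and V are not d-separated.

No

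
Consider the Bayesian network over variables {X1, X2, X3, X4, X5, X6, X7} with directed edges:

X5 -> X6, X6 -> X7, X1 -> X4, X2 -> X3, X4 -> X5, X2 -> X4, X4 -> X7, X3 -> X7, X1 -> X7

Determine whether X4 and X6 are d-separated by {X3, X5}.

Yes

Enumerating the 4 paths from X4 to X6 and testing each for blocking by {X3, X5}:
Path 1: X4 → X5 → X6
  X5 is a chain here and X5 is conditioned on, so the path is blocked at X5.
Path 2: X4 ← X2 → X3 → X7 ← X6
  X3 is a chain here and X3 is conditioned on, so the path is blocked at X3.
Path 3: X4 → X7 ← X6
  X7 is a collider here and neither X7 nor any of its descendants is conditioned on, so the collider stays closed — the path is blocked at X7.
Path 4: X4 ← X1 → X7 ← X6
  X7 is a collider here and neither X7 nor any of its descendants is conditioned on, so the collider stays closed — the path is blocked at X7.
Every path is blocked, so X4 and X6 are d-separated given {X3, X5}.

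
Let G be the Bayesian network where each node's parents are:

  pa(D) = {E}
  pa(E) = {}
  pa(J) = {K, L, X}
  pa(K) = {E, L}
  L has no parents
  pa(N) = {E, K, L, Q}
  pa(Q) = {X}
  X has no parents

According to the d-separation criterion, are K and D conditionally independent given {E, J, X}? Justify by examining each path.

6 paths connect K and D; each must be blocked for d-separation to hold:
Path 1: K ← L → J ← X → Q → N ← E → D
  X is a fork here and X is conditioned on, so the path is blocked at X.
Path 2: K ← L → N ← E → D
  N is a collider here and neither N nor any of its descendants is conditioned on, so the collider stays closed — the path is blocked at N.
Path 3: K → J ← L → N ← E → D
  N is a collider here and neither N nor any of its descendants is conditioned on, so the collider stays closed — the path is blocked at N.
Path 4: K → J ← X → Q → N ← E → D
  X is a fork here and X is conditioned on, so the path is blocked at X.
Path 5: K → N ← E → D
  N is a collider here and neither N nor any of its descendants is conditioned on, so the collider stays closed — the path is blocked at N.
Path 6: K ← E → D
  E is a fork here and E is conditioned on, so the path is blocked at E.
Every path is blocked, so K and D are d-separated given {E, J, X}.

Yes — K and D are d-separated given {E, J, X}.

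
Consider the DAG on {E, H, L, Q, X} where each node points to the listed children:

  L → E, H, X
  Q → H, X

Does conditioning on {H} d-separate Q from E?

No

Enumerating the 2 paths from Q to E and testing each for blocking by {H}:
Path 1: Q → H ← L → E
  H is a collider and H is conditioned on, which opens it; L is a fork and L is not conditioned on — no node blocks this path, so it is active.
Path 2: Q → X ← L → E
  X is a collider here and neither X nor any of its descendants is conditioned on, so the collider stays closed — the path is blocked at X.
Since the path Q → H ← L → E is active, Q and E are not d-separated given {H}.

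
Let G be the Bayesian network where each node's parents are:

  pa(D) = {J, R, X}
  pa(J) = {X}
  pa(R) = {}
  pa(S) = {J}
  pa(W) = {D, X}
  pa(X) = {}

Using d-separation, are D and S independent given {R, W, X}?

There are 3 undirected paths between D and S; checking each against the conditioning set {R, W, X}:
  1. D ← X → J → S — X:fork[blocks]; J:chain[open] ⇒ blocked
  2. D → W ← X → J → S — W:collider[open]; X:fork[blocks]; J:chain[open] ⇒ blocked
  3. D ← J → S — J:fork[open] ⇒ active
At least one path is unblocked, so d-separation fails.

No — D and S are not d-separated given {R, W, X}.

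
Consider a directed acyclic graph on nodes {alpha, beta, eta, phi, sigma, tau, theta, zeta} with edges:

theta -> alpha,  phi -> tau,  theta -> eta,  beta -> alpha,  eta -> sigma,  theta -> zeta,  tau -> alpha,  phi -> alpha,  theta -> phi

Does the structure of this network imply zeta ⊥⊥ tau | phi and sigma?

4 paths connect zeta and tau; each must be blocked for d-separation to hold:
  1. zeta ← theta → alpha ← tau — theta:fork[open]; alpha:collider[blocks] ⇒ blocked
  2. zeta ← theta → alpha ← phi → tau — theta:fork[open]; alpha:collider[blocks]; phi:fork[blocks] ⇒ blocked
  3. zeta ← theta → phi → tau — theta:fork[open]; phi:chain[blocks] ⇒ blocked
  4. zeta ← theta → phi → alpha ← tau — theta:fork[open]; phi:chain[blocks]; alpha:collider[blocks] ⇒ blocked
All paths are blocked; zeta ⊥ tau | {phi, sigma} holds.

Yes — zeta and tau are d-separated given {phi, sigma}.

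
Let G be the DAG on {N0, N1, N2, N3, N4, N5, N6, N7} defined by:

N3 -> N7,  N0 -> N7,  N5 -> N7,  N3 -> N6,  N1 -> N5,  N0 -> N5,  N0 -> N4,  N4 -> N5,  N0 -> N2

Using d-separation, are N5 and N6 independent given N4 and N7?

Enumerating the 3 paths from N5 to N6 and testing each for blocking by {N4, N7}:
Path 1: N5 ← N0 → N7 ← N3 → N6
  N0 is a fork and N0 is not conditioned on; N7 is a collider and N7 is conditioned on, which opens it; N3 is a fork and N3 is not conditioned on — no node blocks this path, so it is active.
Path 2: N5 → N7 ← N3 → N6
  N7 is a collider and N7 is conditioned on, which opens it; N3 is a fork and N3 is not conditioned on — no node blocks this path, so it is active.
Path 3: N5 ← N4 ← N0 → N7 ← N3 → N6
  N4 is a chain here and N4 is conditioned on, so the path is blocked at N4.
At least one path is unblocked, so d-separation fails.

No — N5 and N6 are not d-separated given {N4, N7}.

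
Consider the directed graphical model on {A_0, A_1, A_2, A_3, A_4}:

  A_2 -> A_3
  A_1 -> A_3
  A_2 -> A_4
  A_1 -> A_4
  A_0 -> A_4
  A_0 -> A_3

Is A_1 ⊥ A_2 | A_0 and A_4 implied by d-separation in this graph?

No

Enumerating the 4 paths from A_1 to A_2 and testing each for blocking by {A_0, A_4}:
Path 1: A_1 → A_4 ← A_0 → A_3 ← A_2
  A_0 is a fork here and A_0 is conditioned on, so the path is blocked at A_0.
Path 2: A_1 → A_4 ← A_2
  A_4 is a collider and A_4 is conditioned on, which opens it — no node blocks this path, so it is active.
Path 3: A_1 → A_3 ← A_0 → A_4 ← A_2
  A_3 is a collider here and neither A_3 nor any of its descendants is conditioned on, so the collider stays closed — the path is blocked at A_3.
Path 4: A_1 → A_3 ← A_2
  A_3 is a collider here and neither A_3 nor any of its descendants is conditioned on, so the collider stays closed — the path is blocked at A_3.
Because an active path exists, A_1 and A_2 are not d-separated.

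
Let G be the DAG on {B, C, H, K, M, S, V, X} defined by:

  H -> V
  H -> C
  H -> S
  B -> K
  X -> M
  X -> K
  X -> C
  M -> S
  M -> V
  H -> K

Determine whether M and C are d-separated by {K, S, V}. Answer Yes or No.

Enumerating the 6 paths from M to C and testing each for blocking by {K, S, V}:
  1. M → S ← H → K ← X → C — S:collider[open]; H:fork[open]; K:collider[open]; X:fork[open] ⇒ active
  2. M → S ← H → C — S:collider[open]; H:fork[open] ⇒ active
  3. M ← X → K ← H → C — X:fork[open]; K:collider[open]; H:fork[open] ⇒ active
  4. M ← X → C — X:fork[open] ⇒ active
  5. M → V ← H → K ← X → C — V:collider[open]; H:fork[open]; K:collider[open]; X:fork[open] ⇒ active
  6. M → V ← H → C — V:collider[open]; H:fork[open] ⇒ active
At least one path is unblocked, so d-separation fails.

No — M and C are not d-separated given {K, S, V}.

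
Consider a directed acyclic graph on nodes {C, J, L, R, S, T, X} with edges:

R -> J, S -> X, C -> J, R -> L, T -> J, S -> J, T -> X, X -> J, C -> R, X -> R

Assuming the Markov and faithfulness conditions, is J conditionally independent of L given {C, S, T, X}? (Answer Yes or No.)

Enumerating the 5 paths from J to L and testing each for blocking by {C, S, T, X}:
  1. J ← S → X → R → L — S:fork[blocks]; X:chain[blocks]; R:chain[open] ⇒ blocked
  2. J ← T → X → R → L — T:fork[blocks]; X:chain[blocks]; R:chain[open] ⇒ blocked
  3. J ← C → R → L — C:fork[blocks]; R:chain[open] ⇒ blocked
  4. J ← R → L — R:fork[open] ⇒ active
  5. J ← X → R → L — X:fork[blocks]; R:chain[open] ⇒ blocked
At least one path is unblocked, so d-separation fails.

No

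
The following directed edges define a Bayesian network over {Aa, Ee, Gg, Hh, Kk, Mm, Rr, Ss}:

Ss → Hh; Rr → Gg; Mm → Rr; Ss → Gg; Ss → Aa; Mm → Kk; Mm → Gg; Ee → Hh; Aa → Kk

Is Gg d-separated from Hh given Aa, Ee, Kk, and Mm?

3 paths connect Gg and Hh; each must be blocked for d-separation to hold:
Path 1: Gg ← Ss → Hh
  Ss is a fork and Ss is not conditioned on — no node blocks this path, so it is active.
Path 2: Gg ← Rr ← Mm → Kk ← Aa ← Ss → Hh
  Mm is a fork here and Mm is conditioned on, so the path is blocked at Mm.
Path 3: Gg ← Mm → Kk ← Aa ← Ss → Hh
  Mm is a fork here and Mm is conditioned on, so the path is blocked at Mm.
Because an active path exists, Gg and Hh are not d-separated.

No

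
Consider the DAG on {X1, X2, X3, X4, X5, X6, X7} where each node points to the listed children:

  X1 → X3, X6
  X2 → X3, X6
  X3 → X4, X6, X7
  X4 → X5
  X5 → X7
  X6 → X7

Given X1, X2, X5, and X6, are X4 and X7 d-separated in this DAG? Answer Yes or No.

No — X4 and X7 are not d-separated given {X1, X2, X5, X6}.

5 paths connect X4 and X7; each must be blocked for d-separation to hold:
Path 1: X4 → X5 → X7
  X5 is a chain here and X5 is conditioned on, so the path is blocked at X5.
Path 2: X4 ← X3 → X7
  X3 is a fork and X3 is not conditioned on — no node blocks this path, so it is active.
Path 3: X4 ← X3 ← X2 → X6 → X7
  X2 is a fork here and X2 is conditioned on, so the path is blocked at X2.
Path 4: X4 ← X3 → X6 → X7
  X6 is a chain here and X6 is conditioned on, so the path is blocked at X6.
Path 5: X4 ← X3 ← X1 → X6 → X7
  X1 is a fork here and X1 is conditioned on, so the path is blocked at X1.
Because an active path exists, X4 and X7 are not d-separated.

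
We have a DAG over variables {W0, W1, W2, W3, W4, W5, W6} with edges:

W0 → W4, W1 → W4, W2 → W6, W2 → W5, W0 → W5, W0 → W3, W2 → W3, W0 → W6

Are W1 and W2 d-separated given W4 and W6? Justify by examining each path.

3 paths connect W1 and W2; each must be blocked for d-separation to hold:
Path 1: W1 → W4 ← W0 → W5 ← W2
  W5 is a collider here and neither W5 nor any of its descendants is conditioned on, so the collider stays closed — the path is blocked at W5.
Path 2: W1 → W4 ← W0 → W6 ← W2
  W4 is a collider and W4 is conditioned on, which opens it; W0 is a fork and W0 is not conditioned on; W6 is a collider and W6 is conditioned on, which opens it — no node blocks this path, so it is active.
Path 3: W1 → W4 ← W0 → W3 ← W2
  W3 is a collider here and neither W3 nor any of its descendants is conditioned on, so the collider stays closed — the path is blocked at W3.
Since the path W1 → W4 ← W0 → W6 ← W2 is active, W1 and W2 are not d-separated given {W4, W6}.

No — W1 and W2 are not d-separated given {W4, W6}.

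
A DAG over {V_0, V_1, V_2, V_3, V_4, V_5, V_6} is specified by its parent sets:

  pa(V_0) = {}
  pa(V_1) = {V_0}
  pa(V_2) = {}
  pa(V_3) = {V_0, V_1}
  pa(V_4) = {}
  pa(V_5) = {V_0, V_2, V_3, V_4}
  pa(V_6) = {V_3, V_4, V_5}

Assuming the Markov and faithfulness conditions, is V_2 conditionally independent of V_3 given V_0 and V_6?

No — V_2 and V_3 are not d-separated given {V_0, V_6}.

Enumerating the 5 paths from V_2 to V_3 and testing each for blocking by {V_0, V_6}:
  1. V_2 → V_5 ← V_3 — V_5:collider[open] ⇒ active
  2. V_2 → V_5 ← V_0 → V_3 — V_5:collider[open]; V_0:fork[blocks] ⇒ blocked
  3. V_2 → V_5 ← V_0 → V_1 → V_3 — V_5:collider[open]; V_0:fork[blocks]; V_1:chain[open] ⇒ blocked
  4. V_2 → V_5 ← V_4 → V_6 ← V_3 — V_5:collider[open]; V_4:fork[open]; V_6:collider[open] ⇒ active
  5. V_2 → V_5 → V_6 ← V_3 — V_5:chain[open]; V_6:collider[open] ⇒ active
Because an active path exists, V_2 and V_3 are not d-separated.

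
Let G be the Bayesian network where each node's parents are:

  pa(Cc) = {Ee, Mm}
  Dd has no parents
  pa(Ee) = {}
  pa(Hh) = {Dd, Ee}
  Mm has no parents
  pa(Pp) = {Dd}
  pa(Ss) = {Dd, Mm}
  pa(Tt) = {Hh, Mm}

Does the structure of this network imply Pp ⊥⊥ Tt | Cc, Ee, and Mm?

We examine all 4 paths between Pp and Tt:
Path 1: Pp ← Dd → Ss ← Mm → Cc ← Ee → Hh → Tt
  Ss is a collider here and neither Ss nor any of its descendants is conditioned on, so the collider stays closed — the path is blocked at Ss.
Path 2: Pp ← Dd → Ss ← Mm → Tt
  Ss is a collider here and neither Ss nor any of its descendants is conditioned on, so the collider stays closed — the path is blocked at Ss.
Path 3: Pp ← Dd → Hh ← Ee → Cc ← Mm → Tt
  Hh is a collider here and neither Hh nor any of its descendants is conditioned on, so the collider stays closed — the path is blocked at Hh.
Path 4: Pp ← Dd → Hh → Tt
  Dd is a fork and Dd is not conditioned on; Hh is a chain and Hh is not conditioned on — no node blocks this path, so it is active.
Since the path Pp ← Dd → Hh → Tt is active, Pp and Tt are not d-separated given {Cc, Ee, Mm}.

No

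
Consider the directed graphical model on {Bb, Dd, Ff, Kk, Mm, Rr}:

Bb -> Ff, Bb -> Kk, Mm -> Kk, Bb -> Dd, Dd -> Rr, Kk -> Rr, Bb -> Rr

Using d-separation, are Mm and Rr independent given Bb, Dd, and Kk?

Yes

There are 3 undirected paths between Mm and Rr; checking each against the conditioning set {Bb, Dd, Kk}:
Path 1: Mm → Kk ← Bb → Dd → Rr
  Bb is a fork here and Bb is conditioned on, so the path is blocked at Bb.
Path 2: Mm → Kk ← Bb → Rr
  Bb is a fork here and Bb is conditioned on, so the path is blocked at Bb.
Path 3: Mm → Kk → Rr
  Kk is a chain here and Kk is conditioned on, so the path is blocked at Kk.
All paths are blocked; Mm ⊥ Rr | {Bb, Dd, Kk} holds.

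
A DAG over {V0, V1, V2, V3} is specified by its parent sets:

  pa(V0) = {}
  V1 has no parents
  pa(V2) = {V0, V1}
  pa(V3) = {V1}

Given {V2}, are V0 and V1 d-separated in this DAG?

No — V0 and V1 are not d-separated given {V2}.

There is one path between V0 and V1:
  1. V0 → V2 ← V1 — V2:collider[open] ⇒ active
At least one path is unblocked, so d-separation fails.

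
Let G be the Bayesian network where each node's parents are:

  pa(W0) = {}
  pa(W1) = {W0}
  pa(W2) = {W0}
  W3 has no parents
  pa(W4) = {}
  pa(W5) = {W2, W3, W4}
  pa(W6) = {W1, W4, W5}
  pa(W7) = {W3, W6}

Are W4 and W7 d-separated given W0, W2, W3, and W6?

Yes

There are 6 undirected paths between W4 and W7; checking each against the conditioning set {W0, W2, W3, W6}:
  1. W4 → W6 → W7 — W6:chain[blocks] ⇒ blocked
  2. W4 → W6 ← W1 ← W0 → W2 → W5 ← W3 → W7 — W6:collider[open]; W1:chain[open]; W0:fork[blocks]; W2:chain[blocks]; W5:collider[open]; W3:fork[blocks] ⇒ blocked
  3. W4 → W6 ← W5 ← W3 → W7 — W6:collider[open]; W5:chain[open]; W3:fork[blocks] ⇒ blocked
  4. W4 → W5 → W6 → W7 — W5:chain[open]; W6:chain[blocks] ⇒ blocked
  5. W4 → W5 ← W3 → W7 — W5:collider[open]; W3:fork[blocks] ⇒ blocked
  6. W4 → W5 ← W2 ← W0 → W1 → W6 → W7 — W5:collider[open]; W2:chain[blocks]; W0:fork[blocks]; W1:chain[open]; W6:chain[blocks] ⇒ blocked
All paths are blocked; W4 ⊥ W7 | {W0, W2, W3, W6} holds.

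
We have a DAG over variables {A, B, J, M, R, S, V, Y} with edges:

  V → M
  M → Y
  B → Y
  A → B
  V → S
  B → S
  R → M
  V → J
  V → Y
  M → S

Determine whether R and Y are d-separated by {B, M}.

No — R and Y are not d-separated given {B, M}.

5 paths connect R and Y; each must be blocked for d-separation to hold:
Path 1: R → M → Y
  M is a chain here and M is conditioned on, so the path is blocked at M.
Path 2: R → M → S ← B → Y
  M is a chain here and M is conditioned on, so the path is blocked at M.
Path 3: R → M → S ← V → Y
  M is a chain here and M is conditioned on, so the path is blocked at M.
Path 4: R → M ← V → Y
  M is a collider and M is conditioned on, which opens it; V is a fork and V is not conditioned on — no node blocks this path, so it is active.
Path 5: R → M ← V → S ← B → Y
  S is a collider here and neither S nor any of its descendants is conditioned on, so the collider stays closed — the path is blocked at S.
Because an active path exists, R and Y are not d-separated.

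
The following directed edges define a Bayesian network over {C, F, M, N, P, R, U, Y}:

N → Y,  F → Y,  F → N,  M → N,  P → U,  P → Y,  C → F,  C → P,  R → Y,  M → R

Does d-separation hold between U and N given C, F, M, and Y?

We examine all 6 paths between U and N:
Path 1: U ← P → Y ← N
  P is a fork and P is not conditioned on; Y is a collider and Y is conditioned on, which opens it — no node blocks this path, so it is active.
Path 2: U ← P → Y ← R ← M → N
  M is a fork here and M is conditioned on, so the path is blocked at M.
Path 3: U ← P → Y ← F → N
  F is a fork here and F is conditioned on, so the path is blocked at F.
Path 4: U ← P ← C → F → N
  C is a fork here and C is conditioned on, so the path is blocked at C.
Path 5: U ← P ← C → F → Y ← N
  C is a fork here and C is conditioned on, so the path is blocked at C.
Path 6: U ← P ← C → F → Y ← R ← M → N
  C is a fork here and C is conditioned on, so the path is blocked at C.
At least one path is unblocked, so d-separation fails.

No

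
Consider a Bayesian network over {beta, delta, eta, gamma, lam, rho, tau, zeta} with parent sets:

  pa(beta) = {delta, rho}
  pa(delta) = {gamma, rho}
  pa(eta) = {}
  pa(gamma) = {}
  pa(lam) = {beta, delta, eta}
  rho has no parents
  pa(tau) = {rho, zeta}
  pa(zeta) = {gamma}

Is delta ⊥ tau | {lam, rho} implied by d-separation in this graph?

We examine all 4 paths between delta and tau:
Path 1: delta ← gamma → zeta → tau
  gamma is a fork and gamma is not conditioned on; zeta is a chain and zeta is not conditioned on — no node blocks this path, so it is active.
Path 2: delta ← rho → tau
  rho is a fork here and rho is conditioned on, so the path is blocked at rho.
Path 3: delta → lam ← beta ← rho → tau
  rho is a fork here and rho is conditioned on, so the path is blocked at rho.
Path 4: delta → beta ← rho → tau
  rho is a fork here and rho is conditioned on, so the path is blocked at rho.
Since the path delta ← gamma → zeta → tau is active, delta and tau are not d-separated given {lam, rho}.

No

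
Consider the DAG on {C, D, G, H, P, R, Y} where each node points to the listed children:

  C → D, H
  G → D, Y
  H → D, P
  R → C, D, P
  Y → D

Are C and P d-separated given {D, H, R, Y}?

Yes — C and P are d-separated given {D, H, R, Y}.

Enumerating the 6 paths from C to P and testing each for blocking by {D, H, R, Y}:
Path 1: C ← R → P
  R is a fork here and R is conditioned on, so the path is blocked at R.
Path 2: C ← R → D ← H → P
  R is a fork here and R is conditioned on, so the path is blocked at R.
Path 3: C → H → P
  H is a chain here and H is conditioned on, so the path is blocked at H.
Path 4: C → H → D ← R → P
  H is a chain here and H is conditioned on, so the path is blocked at H.
Path 5: C → D ← R → P
  R is a fork here and R is conditioned on, so the path is blocked at R.
Path 6: C → D ← H → P
  H is a fork here and H is conditioned on, so the path is blocked at H.
Since every path is blocked, d-separation holds.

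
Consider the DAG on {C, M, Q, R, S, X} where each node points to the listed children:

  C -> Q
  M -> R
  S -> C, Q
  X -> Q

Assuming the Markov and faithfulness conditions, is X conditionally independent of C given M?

Enumerating the 2 paths from X to C and testing each for blocking by {M}:
  1. X → Q ← S → C — Q:collider[blocks]; S:fork[open] ⇒ blocked
  2. X → Q ← C — Q:collider[blocks] ⇒ blocked
All paths are blocked; X ⊥ C | {M} holds.

Yes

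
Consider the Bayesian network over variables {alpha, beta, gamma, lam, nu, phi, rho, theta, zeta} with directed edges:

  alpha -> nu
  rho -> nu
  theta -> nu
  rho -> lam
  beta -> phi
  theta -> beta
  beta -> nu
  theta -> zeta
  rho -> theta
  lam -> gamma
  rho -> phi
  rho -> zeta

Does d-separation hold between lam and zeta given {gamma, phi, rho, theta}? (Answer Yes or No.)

Yes

We examine all 6 paths between lam and zeta:
Path 1: lam ← rho → nu ← theta → zeta
  rho is a fork here and rho is conditioned on, so the path is blocked at rho.
Path 2: lam ← rho → nu ← beta ← theta → zeta
  rho is a fork here and rho is conditioned on, so the path is blocked at rho.
Path 3: lam ← rho → zeta
  rho is a fork here and rho is conditioned on, so the path is blocked at rho.
Path 4: lam ← rho → theta → zeta
  rho is a fork here and rho is conditioned on, so the path is blocked at rho.
Path 5: lam ← rho → phi ← beta → nu ← theta → zeta
  rho is a fork here and rho is conditioned on, so the path is blocked at rho.
Path 6: lam ← rho → phi ← beta ← theta → zeta
  rho is a fork here and rho is conditioned on, so the path is blocked at rho.
Since every path is blocked, d-separation holds.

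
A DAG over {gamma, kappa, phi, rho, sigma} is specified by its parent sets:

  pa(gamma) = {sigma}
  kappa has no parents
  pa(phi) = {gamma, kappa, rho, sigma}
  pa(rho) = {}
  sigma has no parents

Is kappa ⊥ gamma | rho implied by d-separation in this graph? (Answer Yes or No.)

2 paths connect kappa and gamma; each must be blocked for d-separation to hold:
  1. kappa → phi ← sigma → gamma — phi:collider[blocks]; sigma:fork[open] ⇒ blocked
  2. kappa → phi ← gamma — phi:collider[blocks] ⇒ blocked
Since every path is blocked, d-separation holds.

Yes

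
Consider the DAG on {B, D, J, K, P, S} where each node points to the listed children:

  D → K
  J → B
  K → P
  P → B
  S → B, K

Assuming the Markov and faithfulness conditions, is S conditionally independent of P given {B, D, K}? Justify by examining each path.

There are 2 undirected paths between S and P; checking each against the conditioning set {B, D, K}:
Path 1: S → K → P
  K is a chain here and K is conditioned on, so the path is blocked at K.
Path 2: S → B ← P
  B is a collider and B is conditioned on, which opens it — no node blocks this path, so it is active.
Because an active path exists, S and P are not d-separated.

No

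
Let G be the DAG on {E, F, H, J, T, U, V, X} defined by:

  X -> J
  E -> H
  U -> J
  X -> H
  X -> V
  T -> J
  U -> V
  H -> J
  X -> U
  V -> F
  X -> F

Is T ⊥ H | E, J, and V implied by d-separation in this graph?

No

We examine all 5 paths between T and H:
Path 1: T → J ← H
  J is a collider and J is conditioned on, which opens it — no node blocks this path, so it is active.
Path 2: T → J ← U ← X → H
  J is a collider and J is conditioned on, which opens it; U is a chain and U is not conditioned on; X is a fork and X is not conditioned on — no node blocks this path, so it is active.
Path 3: T → J ← U → V ← X → H
  J is a collider and J is conditioned on, which opens it; U is a fork and U is not conditioned on; V is a collider and V is conditioned on, which opens it; X is a fork and X is not conditioned on — no node blocks this path, so it is active.
Path 4: T → J ← U → V → F ← X → H
  V is a chain here and V is conditioned on, so the path is blocked at V.
Path 5: T → J ← X → H
  J is a collider and J is conditioned on, which opens it; X is a fork and X is not conditioned on — no node blocks this path, so it is active.
Because an active path exists, T and H are not d-separated.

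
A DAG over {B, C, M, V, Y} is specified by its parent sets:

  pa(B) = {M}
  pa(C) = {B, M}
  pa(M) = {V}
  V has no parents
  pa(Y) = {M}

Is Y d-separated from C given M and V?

Yes

2 paths connect Y and C; each must be blocked for d-separation to hold:
Path 1: Y ← M → B → C
  M is a fork here and M is conditioned on, so the path is blocked at M.
Path 2: Y ← M → C
  M is a fork here and M is conditioned on, so the path is blocked at M.
All paths are blocked; Y ⊥ C | {M, V} holds.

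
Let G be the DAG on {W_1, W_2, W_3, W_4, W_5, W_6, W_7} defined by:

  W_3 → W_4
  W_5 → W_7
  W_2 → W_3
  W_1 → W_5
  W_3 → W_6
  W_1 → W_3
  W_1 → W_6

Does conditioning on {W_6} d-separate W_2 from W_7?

We examine all 2 paths between W_2 and W_7:
  1. W_2 → W_3 ← W_1 → W_5 → W_7 — W_3:collider[open]; W_1:fork[open]; W_5:chain[open] ⇒ active
  2. W_2 → W_3 → W_6 ← W_1 → W_5 → W_7 — W_3:chain[open]; W_6:collider[open]; W_1:fork[open]; W_5:chain[open] ⇒ active
Since the path W_2 → W_3 ← W_1 → W_5 → W_7 is active, W_2 and W_7 are not d-separated given {W_6}.

No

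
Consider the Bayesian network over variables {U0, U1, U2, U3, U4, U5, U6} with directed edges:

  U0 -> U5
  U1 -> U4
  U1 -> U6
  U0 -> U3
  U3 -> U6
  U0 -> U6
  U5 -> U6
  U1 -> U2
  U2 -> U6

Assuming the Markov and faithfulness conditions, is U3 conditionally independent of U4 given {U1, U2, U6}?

There are 6 undirected paths between U3 and U4; checking each against the conditioning set {U1, U2, U6}:
Path 1: U3 → U6 ← U1 → U4
  U1 is a fork here and U1 is conditioned on, so the path is blocked at U1.
Path 2: U3 → U6 ← U2 ← U1 → U4
  U2 is a chain here and U2 is conditioned on, so the path is blocked at U2.
Path 3: U3 ← U0 → U6 ← U1 → U4
  U1 is a fork here and U1 is conditioned on, so the path is blocked at U1.
Path 4: U3 ← U0 → U6 ← U2 ← U1 → U4
  U2 is a chain here and U2 is conditioned on, so the path is blocked at U2.
Path 5: U3 ← U0 → U5 → U6 ← U1 → U4
  U1 is a fork here and U1 is conditioned on, so the path is blocked at U1.
Path 6: U3 ← U0 → U5 → U6 ← U2 ← U1 → U4
  U2 is a chain here and U2 is conditioned on, so the path is blocked at U2.
Every path is blocked, so U3 and U4 are d-separated given {U1, U2, U6}.

Yes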